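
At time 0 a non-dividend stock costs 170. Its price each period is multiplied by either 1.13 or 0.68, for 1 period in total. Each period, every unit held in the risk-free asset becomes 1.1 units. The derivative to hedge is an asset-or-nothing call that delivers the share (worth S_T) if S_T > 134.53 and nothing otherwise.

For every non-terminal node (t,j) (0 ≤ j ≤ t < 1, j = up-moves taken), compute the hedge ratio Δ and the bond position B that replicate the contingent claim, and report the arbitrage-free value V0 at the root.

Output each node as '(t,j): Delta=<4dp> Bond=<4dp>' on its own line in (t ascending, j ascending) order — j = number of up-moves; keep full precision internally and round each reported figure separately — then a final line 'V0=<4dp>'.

(0,0): Delta=2.5111 Bond=-263.8949
V0=162.9939

Since d<R<u, set p* = (R−d)/(u−d) = 0.9333; price each node as the discounted p*-expectation of its children.
Payoff layer (t=1): V(1,0)=0.0000, V(1,1)=192.1000
Node (0,0) S=170.0000: V=(p*·192.1000+(1−p*)·0.0000)/1.1=162.9939; Δ=(192.1000−0.0000)/(192.1000−115.6000)=2.5111; B=V−Δ·S=-263.8949
The time-0 hedge costs 162.9939, which is the no-arbitrage price.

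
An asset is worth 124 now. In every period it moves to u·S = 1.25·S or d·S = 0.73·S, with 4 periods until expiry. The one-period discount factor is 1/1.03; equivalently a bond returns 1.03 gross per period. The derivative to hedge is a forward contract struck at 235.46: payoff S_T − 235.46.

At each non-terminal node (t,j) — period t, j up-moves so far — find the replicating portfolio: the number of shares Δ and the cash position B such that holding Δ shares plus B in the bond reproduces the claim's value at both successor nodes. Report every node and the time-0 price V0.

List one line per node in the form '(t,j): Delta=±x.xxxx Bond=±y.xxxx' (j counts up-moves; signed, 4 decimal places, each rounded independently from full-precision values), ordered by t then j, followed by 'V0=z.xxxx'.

(0,0): Delta=1.0000 Bond=-209.2032
(1,0): Delta=1.0000 Bond=-215.4793
(1,1): Delta=1.0000 Bond=-215.4793
(2,0): Delta=1.0000 Bond=-221.9436
(2,1): Delta=1.0000 Bond=-221.9436
(2,2): Delta=1.0000 Bond=-221.9436
(3,0): Delta=1.0000 Bond=-228.6019
(3,1): Delta=1.0000 Bond=-228.6019
(3,2): Delta=1.0000 Bond=-228.6019
(3,3): Delta=1.0000 Bond=-228.6019
V0=-85.2032

Risk-neutral probability p* = (R−d)/(u−d) = (1.03−0.73)/(1.25−0.73) = 0.5769.
Payoff layer (t=4): V(4,0)=-200.2462, V(4,1)=-175.1624, V(4,2)=-132.2106, V(4,3)=-58.6631, V(4,4)=67.2744
  t=3,j=0: stock 48.2381 → up 60.2976 (V=-175.1624), down 35.2138 (V=-200.2462). Price -180.3638; hedge Δ=1.0000, bond B=-228.6019.
  t=3,j=1: stock 82.5995 → up 103.2494 (V=-132.2106), down 60.2976 (V=-175.1624). Price -146.0024; hedge Δ=1.0000, bond B=-228.6019.
  t=3,j=2: stock 141.4375 → up 176.7969 (V=-58.6631), down 103.2494 (V=-132.2106). Price -87.1644; hedge Δ=1.0000, bond B=-228.6019.
  t=3,j=3: stock 242.1875 → up 302.7344 (V=67.2744), down 176.7969 (V=-58.6631). Price 13.5856; hedge Δ=1.0000, bond B=-228.6019.
  t=2,j=0: stock 66.0796 → up 82.5995 (V=-146.0024), down 48.2381 (V=-180.3638). Price -155.8640; hedge Δ=1.0000, bond B=-221.9436.
  t=2,j=1: stock 113.1500 → up 141.4375 (V=-87.1644), down 82.5995 (V=-146.0024). Price -108.7936; hedge Δ=1.0000, bond B=-221.9436.
  t=2,j=2: stock 193.7500 → up 242.1875 (V=13.5856), down 141.4375 (V=-87.1644). Price -28.1936; hedge Δ=1.0000, bond B=-221.9436.
  t=1,j=0: stock 90.5200 → up 113.1500 (V=-108.7936), down 66.0796 (V=-155.8640). Price -124.9593; hedge Δ=1.0000, bond B=-215.4793.
  t=1,j=1: stock 155.0000 → up 193.7500 (V=-28.1936), down 113.1500 (V=-108.7936). Price -60.4793; hedge Δ=1.0000, bond B=-215.4793.
  t=0,j=0: stock 124.0000 → up 155.0000 (V=-60.4793), down 90.5200 (V=-124.9593). Price -85.2032; hedge Δ=1.0000, bond B=-209.2032.
The time-0 hedge costs -85.2032, which is the no-arbitrage price.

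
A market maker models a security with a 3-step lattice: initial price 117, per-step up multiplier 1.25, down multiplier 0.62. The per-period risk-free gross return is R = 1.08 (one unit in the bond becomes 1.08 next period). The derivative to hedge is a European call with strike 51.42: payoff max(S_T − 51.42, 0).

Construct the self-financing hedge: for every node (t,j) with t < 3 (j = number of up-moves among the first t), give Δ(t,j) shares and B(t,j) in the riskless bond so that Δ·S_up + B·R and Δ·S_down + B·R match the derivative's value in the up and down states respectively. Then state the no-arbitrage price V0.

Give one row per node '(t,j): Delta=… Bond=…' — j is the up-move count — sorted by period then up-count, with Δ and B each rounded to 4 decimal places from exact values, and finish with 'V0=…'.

(0,0): Delta=0.9801 Bond=-38.1196
(1,0): Delta=0.8713 Bond=-33.2811
(1,1): Delta=1.0000 Bond=-44.0844
(2,0): Delta=0.1694 Bond=-4.3725
(2,1): Delta=1.0000 Bond=-47.6111
(2,2): Delta=1.0000 Bond=-47.6111
V0=76.5482

Since d<R<u, set p* = (R−d)/(u−d) = 0.7302; price each node as the discounted p*-expectation of its children.
Payoff layer (t=3): V(3,0)=0.0000, V(3,1)=4.7985, V(3,2)=61.9237, V(3,3)=177.0956
  t=2,j=0: stock 44.9748 → up 56.2185 (V=4.7985), down 27.8844 (V=0.0000). Price 3.2441; hedge Δ=0.1694, bond B=-4.3725.
  t=2,j=1: stock 90.6750 → up 113.3438 (V=61.9237), down 56.2185 (V=4.7985). Price 43.0639; hedge Δ=1.0000, bond B=-47.6111.
  t=2,j=2: stock 182.8125 → up 228.5156 (V=177.0956), down 113.3438 (V=61.9237). Price 135.2014; hedge Δ=1.0000, bond B=-47.6111.
  t=1,j=0: stock 72.5400 → up 90.6750 (V=43.0639), down 44.9748 (V=3.2441). Price 29.9249; hedge Δ=0.8713, bond B=-33.2811.
  t=1,j=1: stock 146.2500 → up 182.8125 (V=135.2014), down 90.6750 (V=43.0639). Price 102.1656; hedge Δ=1.0000, bond B=-44.0844.
  t=0,j=0: stock 117.0000 → up 146.2500 (V=102.1656), down 72.5400 (V=29.9249). Price 76.5482; hedge Δ=0.9801, bond B=-38.1196.
Root portfolio cost Δ·117+B reproduces V0=76.5482.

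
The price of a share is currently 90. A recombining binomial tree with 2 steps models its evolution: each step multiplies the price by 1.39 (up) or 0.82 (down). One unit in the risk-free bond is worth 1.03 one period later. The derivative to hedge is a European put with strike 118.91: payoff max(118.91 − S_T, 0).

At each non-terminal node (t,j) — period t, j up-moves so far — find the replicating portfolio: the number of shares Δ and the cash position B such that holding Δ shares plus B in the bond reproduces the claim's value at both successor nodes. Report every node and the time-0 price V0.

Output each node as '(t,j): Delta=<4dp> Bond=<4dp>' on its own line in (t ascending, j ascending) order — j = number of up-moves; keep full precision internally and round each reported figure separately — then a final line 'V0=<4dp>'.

(0,0): Delta=-0.6167 Bond=84.6174
(1,0): Delta=-1.0000 Bond=115.4466
(1,1): Delta=-0.2290 Bond=38.6577
V0=29.1182

Risk-neutral probability p* = (R−d)/(u−d) = (1.03−0.82)/(1.39−0.82) = 0.3684.
Terminal values V(2,·): V(2,0)=58.3940, V(2,1)=16.3280, V(2,2)=0.0000
(1,0): S=73.8000. Δ = (V_up−V_dn)/(S_up−S_dn) = (16.3280−58.3940)/(102.5820−60.5160) = -1.0000. V = [p*·16.3280 + (1−p*)·58.3940]/1.03 = 41.6466. B = V − Δ·S = 115.4466.
(1,1): S=125.1000. Δ = (V_up−V_dn)/(S_up−S_dn) = (0.0000−16.3280)/(173.8890−102.5820) = -0.2290. V = [p*·0.0000 + (1−p*)·16.3280]/1.03 = 10.0121. B = V − Δ·S = 38.6577.
(0,0): S=90.0000. Δ = (V_up−V_dn)/(S_up−S_dn) = (10.0121−41.6466)/(125.1000−73.8000) = -0.6167. V = [p*·10.0121 + (1−p*)·41.6466]/1.03 = 29.1182. B = V − Δ·S = 84.6174.
Each (Δ,B) replicates both successor values, so the strategy is self-financing and V0 is arbitrage-free.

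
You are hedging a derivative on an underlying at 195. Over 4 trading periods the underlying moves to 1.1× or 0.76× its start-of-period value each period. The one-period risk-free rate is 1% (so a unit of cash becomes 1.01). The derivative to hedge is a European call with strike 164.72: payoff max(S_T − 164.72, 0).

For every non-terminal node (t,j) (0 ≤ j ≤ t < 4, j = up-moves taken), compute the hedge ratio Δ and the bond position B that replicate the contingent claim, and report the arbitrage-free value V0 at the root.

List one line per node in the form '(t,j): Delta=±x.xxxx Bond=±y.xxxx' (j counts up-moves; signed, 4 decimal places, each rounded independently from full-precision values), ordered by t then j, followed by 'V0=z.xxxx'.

Since d<R<u, set p* = (R−d)/(u−d) = 0.7353; price each node as the discounted p*-expectation of its children.
Terminal payoffs: V(4,0)=0.0000, V(4,1)=0.0000, V(4,2)=0.0000, V(4,3)=32.5342, V(4,4)=120.7795
(3,0): S=85.6003. Δ = (V_up−V_dn)/(S_up−S_dn) = (0.0000−0.0000)/(94.1604−65.0562) = 0.0000. V = [p*·0.0000 + (1−p*)·0.0000]/1.01 = 0.0000. B = V − Δ·S = 0.0000.
(3,1): S=123.8952. Δ = (V_up−V_dn)/(S_up−S_dn) = (0.0000−0.0000)/(136.2847−94.1604) = 0.0000. V = [p*·0.0000 + (1−p*)·0.0000]/1.01 = 0.0000. B = V − Δ·S = 0.0000.
(3,2): S=179.3220. Δ = (V_up−V_dn)/(S_up−S_dn) = (32.5342−0.0000)/(197.2542−136.2847) = 0.5336. V = [p*·32.5342 + (1−p*)·0.0000]/1.01 = 23.6854. B = V − Δ·S = -72.0035.
(3,3): S=259.5450. Δ = (V_up−V_dn)/(S_up−S_dn) = (120.7795−32.5342)/(285.4995−197.2542) = 1.0000. V = [p*·120.7795 + (1−p*)·32.5342]/1.01 = 96.4559. B = V − Δ·S = -163.0891.
(2,0): S=112.6320. Δ = (V_up−V_dn)/(S_up−S_dn) = (0.0000−0.0000)/(123.8952−85.6003) = 0.0000. V = [p*·0.0000 + (1−p*)·0.0000]/1.01 = 0.0000. B = V − Δ·S = 0.0000.
(2,1): S=163.0200. Δ = (V_up−V_dn)/(S_up−S_dn) = (23.6854−0.0000)/(179.3220−123.8952) = 0.4273. V = [p*·23.6854 + (1−p*)·0.0000]/1.01 = 17.2433. B = V − Δ·S = -52.4195.
(2,2): S=235.9500. Δ = (V_up−V_dn)/(S_up−S_dn) = (96.4559−23.6854)/(259.5450−179.3220) = 0.9071. V = [p*·96.4559 + (1−p*)·23.6854]/1.01 = 76.4288. B = V − Δ·S = -137.6022.
(1,0): S=148.2000. Δ = (V_up−V_dn)/(S_up−S_dn) = (17.2433−0.0000)/(163.0200−112.6320) = 0.3422. V = [p*·17.2433 + (1−p*)·0.0000]/1.01 = 12.5533. B = V − Δ·S = -38.1622.
(1,1): S=214.5000. Δ = (V_up−V_dn)/(S_up−S_dn) = (76.4288−17.2433)/(235.9500−163.0200) = 0.8115. V = [p*·76.4288 + (1−p*)·17.2433]/1.01 = 60.1604. B = V − Δ·S = -113.9147.
(0,0): S=195.0000. Δ = (V_up−V_dn)/(S_up−S_dn) = (60.1604−12.5533)/(214.5000−148.2000) = 0.7181. V = [p*·60.1604 + (1−p*)·12.5533]/1.01 = 47.0877. B = V − Δ·S = -92.9332.
Root portfolio cost Δ·195+B reproduces V0=47.0877.

(0,0): Delta=0.7181 Bond=-92.9332
(1,0): Delta=0.3422 Bond=-38.1622
(1,1): Delta=0.8115 Bond=-113.9147
(2,0): Delta=0.0000 Bond=0.0000
(2,1): Delta=0.4273 Bond=-52.4195
(2,2): Delta=0.9071 Bond=-137.6022
(3,0): Delta=0.0000 Bond=0.0000
(3,1): Delta=0.0000 Bond=0.0000
(3,2): Delta=0.5336 Bond=-72.0035
(3,3): Delta=1.0000 Bond=-163.0891
V0=47.0877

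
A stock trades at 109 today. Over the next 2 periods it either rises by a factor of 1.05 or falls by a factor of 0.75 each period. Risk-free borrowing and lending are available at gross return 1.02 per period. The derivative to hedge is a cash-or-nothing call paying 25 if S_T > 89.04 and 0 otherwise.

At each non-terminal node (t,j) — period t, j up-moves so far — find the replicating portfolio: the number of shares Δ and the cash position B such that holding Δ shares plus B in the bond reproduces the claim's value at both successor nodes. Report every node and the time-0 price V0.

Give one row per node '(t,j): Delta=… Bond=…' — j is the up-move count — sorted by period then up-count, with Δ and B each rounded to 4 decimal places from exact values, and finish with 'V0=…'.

(0,0): Delta=0.6746 Bond=-54.0657
(1,0): Delta=0.0000 Bond=0.0000
(1,1): Delta=0.7281 Bond=-61.2745
V0=19.4637

Risk-neutral probability p* = (R−d)/(u−d) = (1.02−0.75)/(1.05−0.75) = 0.9000.
At expiry t=2: V(2,0)=0.0000, V(2,1)=0.0000, V(2,2)=25.0000
(1,0): S=81.7500. Δ = (V_up−V_dn)/(S_up−S_dn) = (0.0000−0.0000)/(85.8375−61.3125) = 0.0000. V = [p*·0.0000 + (1−p*)·0.0000]/1.02 = 0.0000. B = V − Δ·S = 0.0000.
(1,1): S=114.4500. Δ = (V_up−V_dn)/(S_up−S_dn) = (25.0000−0.0000)/(120.1725−85.8375) = 0.7281. V = [p*·25.0000 + (1−p*)·0.0000]/1.02 = 22.0588. B = V − Δ·S = -61.2745.
(0,0): S=109.0000. Δ = (V_up−V_dn)/(S_up−S_dn) = (22.0588−0.0000)/(114.4500−81.7500) = 0.6746. V = [p*·22.0588 + (1−p*)·0.0000]/1.02 = 19.4637. B = V − Δ·S = -54.0657.
Check: Δ(0,0)·S0 + B(0,0) = 19.4637 = V0.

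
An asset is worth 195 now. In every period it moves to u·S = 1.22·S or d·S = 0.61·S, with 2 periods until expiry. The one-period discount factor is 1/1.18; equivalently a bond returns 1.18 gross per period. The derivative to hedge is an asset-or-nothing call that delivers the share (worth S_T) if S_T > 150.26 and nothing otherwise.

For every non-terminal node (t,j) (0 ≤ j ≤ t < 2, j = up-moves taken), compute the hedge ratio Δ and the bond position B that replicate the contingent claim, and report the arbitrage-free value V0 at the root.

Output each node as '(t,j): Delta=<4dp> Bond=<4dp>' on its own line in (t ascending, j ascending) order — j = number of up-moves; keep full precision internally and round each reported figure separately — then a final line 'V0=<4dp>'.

No-arbitrage ⇒ martingale measure with p* = (R−d)/(u−d) = 0.9344.
Payoff layer (t=2): V(2,0)=0.0000, V(2,1)=0.0000, V(2,2)=290.2380
Node (1,0) S=118.9500: V=(p*·0.0000+(1−p*)·0.0000)/1.18=0.0000; Δ=(0.0000−0.0000)/(145.1190−72.5595)=0.0000; B=V−Δ·S=0.0000
Node (1,1) S=237.9000: V=(p*·290.2380+(1−p*)·0.0000)/1.18=229.8356; Δ=(290.2380−0.0000)/(290.2380−145.1190)=2.0000; B=V−Δ·S=-245.9644
Node (0,0) S=195.0000: V=(p*·229.8356+(1−p*)·0.0000)/1.18=182.0037; Δ=(229.8356−0.0000)/(237.9000−118.9500)=1.9322; B=V−Δ·S=-194.7759
Check: Δ(0,0)·S0 + B(0,0) = 182.0037 = V0.

(0,0): Delta=1.9322 Bond=-194.7759
(1,0): Delta=0.0000 Bond=0.0000
(1,1): Delta=2.0000 Bond=-245.9644
V0=182.0037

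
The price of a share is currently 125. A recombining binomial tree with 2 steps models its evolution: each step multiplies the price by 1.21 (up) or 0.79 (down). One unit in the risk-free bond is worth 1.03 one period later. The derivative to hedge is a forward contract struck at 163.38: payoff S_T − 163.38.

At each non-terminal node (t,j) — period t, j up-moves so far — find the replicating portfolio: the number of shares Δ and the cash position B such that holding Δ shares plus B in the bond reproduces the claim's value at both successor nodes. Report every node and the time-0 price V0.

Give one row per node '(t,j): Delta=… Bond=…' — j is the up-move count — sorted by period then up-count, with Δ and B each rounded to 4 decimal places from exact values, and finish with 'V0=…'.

(0,0): Delta=1.0000 Bond=-154.0013
(1,0): Delta=1.0000 Bond=-158.6214
(1,1): Delta=1.0000 Bond=-158.6214
V0=-29.0013

Since d<R<u, set p* = (R−d)/(u−d) = 0.5714; price each node as the discounted p*-expectation of its children.
At expiry t=2: V(2,0)=-85.3675, V(2,1)=-43.8925, V(2,2)=19.6325
(1,0): S=98.7500. Δ = (V_up−V_dn)/(S_up−S_dn) = (-43.8925−-85.3675)/(119.4875−78.0125) = 1.0000. V = [p*·-43.8925 + (1−p*)·-85.3675]/1.03 = -59.8714. B = V − Δ·S = -158.6214.
(1,1): S=151.2500. Δ = (V_up−V_dn)/(S_up−S_dn) = (19.6325−-43.8925)/(183.0125−119.4875) = 1.0000. V = [p*·19.6325 + (1−p*)·-43.8925]/1.03 = -7.3714. B = V − Δ·S = -158.6214.
(0,0): S=125.0000. Δ = (V_up−V_dn)/(S_up−S_dn) = (-7.3714−-59.8714)/(151.2500−98.7500) = 1.0000. V = [p*·-7.3714 + (1−p*)·-59.8714]/1.03 = -29.0013. B = V − Δ·S = -154.0013.
Self-financing check: at every node Δ·S+B equals the discounted successor values.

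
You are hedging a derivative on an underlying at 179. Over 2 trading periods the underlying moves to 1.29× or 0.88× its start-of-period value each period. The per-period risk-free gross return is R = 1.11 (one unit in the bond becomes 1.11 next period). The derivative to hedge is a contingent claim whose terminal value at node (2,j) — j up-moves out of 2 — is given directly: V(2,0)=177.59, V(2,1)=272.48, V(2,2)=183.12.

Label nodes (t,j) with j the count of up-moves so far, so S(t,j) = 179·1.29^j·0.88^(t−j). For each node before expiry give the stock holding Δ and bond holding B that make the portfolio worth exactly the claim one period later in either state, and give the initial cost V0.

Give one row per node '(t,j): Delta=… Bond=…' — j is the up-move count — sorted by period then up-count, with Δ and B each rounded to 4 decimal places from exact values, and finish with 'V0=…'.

No-arbitrage ⇒ martingale measure with p* = (R−d)/(u−d) = 0.5610.
Payoff layer (t=2): V(2,0)=177.5900, V(2,1)=272.4800, V(2,2)=183.1200
  t=1,j=0: stock 157.5200 → up 203.2008 (V=272.4800), down 138.6176 (V=177.5900). Price 207.9468; hedge Δ=1.4693, bond B=-23.4922.
  t=1,j=1: stock 230.9100 → up 297.8739 (V=183.1200), down 203.2008 (V=272.4800). Price 200.3164; hedge Δ=-0.9439, bond B=418.2676.
  t=0,j=0: stock 179.0000 → up 230.9100 (V=200.3164), down 157.5200 (V=207.9468). Price 183.4832; hedge Δ=-0.1040, bond B=202.0940.
Self-financing check: at every node Δ·S+B equals the discounted successor values.

(0,0): Delta=-0.1040 Bond=202.0940
(1,0): Delta=1.4693 Bond=-23.4922
(1,1): Delta=-0.9439 Bond=418.2676
V0=183.4832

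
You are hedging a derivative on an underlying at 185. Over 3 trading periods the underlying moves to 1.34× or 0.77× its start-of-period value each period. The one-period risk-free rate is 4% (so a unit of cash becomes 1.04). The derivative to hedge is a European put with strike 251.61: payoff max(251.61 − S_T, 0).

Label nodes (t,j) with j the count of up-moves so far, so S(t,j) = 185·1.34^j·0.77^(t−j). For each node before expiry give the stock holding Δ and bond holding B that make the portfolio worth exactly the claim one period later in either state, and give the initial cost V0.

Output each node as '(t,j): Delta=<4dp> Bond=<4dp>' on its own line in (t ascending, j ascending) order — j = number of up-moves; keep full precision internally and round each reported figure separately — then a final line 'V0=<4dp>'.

(0,0): Delta=-0.6093 Bond=170.9928
(1,0): Delta=-0.9766 Bond=230.1587
(1,1): Delta=-0.3747 Bond=119.6923
(2,0): Delta=-1.0000 Bond=241.9327
(2,1): Delta=-0.9616 Bond=236.5120
(2,2): Delta=0.0000 Bond=0.0000
V0=58.2796

No-arbitrage ⇒ martingale measure with p* = (R−d)/(u−d) = 0.4737.
Payoff layer (t=3): V(3,0)=167.1514, V(3,1)=104.6301, V(3,2)=0.0000, V(3,3)=0.0000
Node (2,0) S=109.6865: V=(p*·104.6301+(1−p*)·167.1514)/1.04=132.2462; Δ=(104.6301−167.1514)/(146.9799−84.4586)=-1.0000; B=V−Δ·S=241.9327
Node (2,1) S=190.8830: V=(p*·0.0000+(1−p*)·104.6301)/1.04=52.9505; Δ=(0.0000−104.6301)/(255.7832−146.9799)=-0.9616; B=V−Δ·S=236.5120
Node (2,2) S=332.1860: V=(p*·0.0000+(1−p*)·0.0000)/1.04=0.0000; Δ=(0.0000−0.0000)/(445.1292−255.7832)=0.0000; B=V−Δ·S=0.0000
Node (1,0) S=142.4500: V=(p*·52.9505+(1−p*)·132.2462)/1.04=91.0433; Δ=(52.9505−132.2462)/(190.8830−109.6865)=-0.9766; B=V−Δ·S=230.1587
Node (1,1) S=247.9000: V=(p*·0.0000+(1−p*)·52.9505)/1.04=26.7968; Δ=(0.0000−52.9505)/(332.1860−190.8830)=-0.3747; B=V−Δ·S=119.6923
Node (0,0) S=185.0000: V=(p*·26.7968+(1−p*)·91.0433)/1.04=58.2796; Δ=(26.7968−91.0433)/(247.9000−142.4500)=-0.6093; B=V−Δ·S=170.9928
Self-financing check: at every node Δ·S+B equals the discounted successor values.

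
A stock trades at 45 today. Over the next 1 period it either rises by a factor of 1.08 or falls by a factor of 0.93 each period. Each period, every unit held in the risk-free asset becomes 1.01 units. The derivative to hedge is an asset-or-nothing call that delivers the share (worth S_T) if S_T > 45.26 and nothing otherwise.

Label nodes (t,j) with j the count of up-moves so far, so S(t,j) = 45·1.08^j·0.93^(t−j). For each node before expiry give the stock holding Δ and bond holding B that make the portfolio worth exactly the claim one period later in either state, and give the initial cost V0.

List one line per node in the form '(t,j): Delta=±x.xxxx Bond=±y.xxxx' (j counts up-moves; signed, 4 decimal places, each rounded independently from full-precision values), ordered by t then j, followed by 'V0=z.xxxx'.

(0,0): Delta=7.2000 Bond=-298.3366
V0=25.6634

Since d<R<u, set p* = (R−d)/(u−d) = 0.5333; price each node as the discounted p*-expectation of its children.
At expiry t=1: V(1,0)=0.0000, V(1,1)=48.6000
Node (0,0) S=45.0000: V=(p*·48.6000+(1−p*)·0.0000)/1.01=25.6634; Δ=(48.6000−0.0000)/(48.6000−41.8500)=7.2000; B=V−Δ·S=-298.3366
Root portfolio cost Δ·45+B reproduces V0=25.6634.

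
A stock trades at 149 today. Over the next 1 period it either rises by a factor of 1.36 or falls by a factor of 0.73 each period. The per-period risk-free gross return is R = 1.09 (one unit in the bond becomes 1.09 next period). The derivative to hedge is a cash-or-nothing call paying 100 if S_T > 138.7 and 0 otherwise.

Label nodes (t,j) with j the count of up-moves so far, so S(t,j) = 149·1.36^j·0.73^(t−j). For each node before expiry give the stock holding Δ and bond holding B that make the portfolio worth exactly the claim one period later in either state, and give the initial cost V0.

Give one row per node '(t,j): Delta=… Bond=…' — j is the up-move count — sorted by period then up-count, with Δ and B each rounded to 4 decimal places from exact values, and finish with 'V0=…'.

(0,0): Delta=1.0653 Bond=-106.3055
V0=52.4246

Since d<R<u, set p* = (R−d)/(u−d) = 0.5714; price each node as the discounted p*-expectation of its children.
At expiry t=1: V(1,0)=0.0000, V(1,1)=100.0000
(0,0): S=149.0000. Δ = (V_up−V_dn)/(S_up−S_dn) = (100.0000−0.0000)/(202.6400−108.7700) = 1.0653. V = [p*·100.0000 + (1−p*)·0.0000]/1.09 = 52.4246. B = V − Δ·S = -106.3055.
Root portfolio cost Δ·149+B reproduces V0=52.4246.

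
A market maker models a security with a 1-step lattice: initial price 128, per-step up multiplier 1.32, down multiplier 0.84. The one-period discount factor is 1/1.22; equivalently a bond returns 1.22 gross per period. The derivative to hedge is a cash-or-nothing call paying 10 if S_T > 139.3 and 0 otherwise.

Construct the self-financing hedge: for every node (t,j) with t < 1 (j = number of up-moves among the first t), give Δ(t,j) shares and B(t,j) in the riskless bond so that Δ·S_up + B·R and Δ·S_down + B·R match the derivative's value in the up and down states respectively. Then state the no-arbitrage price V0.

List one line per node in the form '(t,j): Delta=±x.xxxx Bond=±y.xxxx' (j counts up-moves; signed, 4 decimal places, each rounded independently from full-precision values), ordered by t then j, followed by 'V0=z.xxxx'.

(0,0): Delta=0.1628 Bond=-14.3443
V0=6.4891

The replicating-portfolio and risk-neutral prices coincide; use p* = (1.22−0.84)/(1.32−0.84) = 0.7917 for the latter.
Terminal payoffs: V(1,0)=0.0000, V(1,1)=10.0000
Node (0,0) S=128.0000: V=(p*·10.0000+(1−p*)·0.0000)/1.22=6.4891; Δ=(10.0000−0.0000)/(168.9600−107.5200)=0.1628; B=V−Δ·S=-14.3443
The time-0 hedge costs 6.4891, which is the no-arbitrage price.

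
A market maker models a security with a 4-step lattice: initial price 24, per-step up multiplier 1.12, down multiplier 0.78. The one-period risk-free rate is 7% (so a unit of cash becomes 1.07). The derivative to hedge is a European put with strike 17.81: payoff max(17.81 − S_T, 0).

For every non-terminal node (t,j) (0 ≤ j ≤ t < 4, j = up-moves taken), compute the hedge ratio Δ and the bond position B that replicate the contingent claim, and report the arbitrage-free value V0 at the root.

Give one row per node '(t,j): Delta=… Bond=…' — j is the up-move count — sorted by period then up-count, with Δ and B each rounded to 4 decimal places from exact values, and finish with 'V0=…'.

(0,0): Delta=-0.0292 Bond=0.7461
(1,0): Delta=-0.1855 Bond=3.7237
(1,1): Delta=-0.0104 Bond=0.2939
(2,0): Delta=-0.9187 Bond=14.6907
(2,1): Delta=-0.0974 Bond=2.1385
(2,2): Delta=0.0000 Bond=0.0000
(3,0): Delta=-1.0000 Bond=16.6449
(3,1): Delta=-0.9090 Bond=15.5594
(3,2): Delta=0.0000 Bond=0.0000
(3,3): Delta=0.0000 Bond=0.0000
V0=0.0450

No-arbitrage ⇒ martingale measure with p* = (R−d)/(u−d) = 0.8529.
Payoff layer (t=4): V(4,0)=8.9264, V(4,1)=5.0540, V(4,2)=0.0000, V(4,3)=0.0000, V(4,4)=0.0000
  t=3,j=0: stock 11.3892 → up 12.7560 (V=5.0540), down 8.8836 (V=8.9264). Price 5.2556; hedge Δ=-1.0000, bond B=16.6449.
  t=3,j=1: stock 16.3538 → up 18.3162 (V=0.0000), down 12.7560 (V=5.0540). Price 0.6946; hedge Δ=-0.9090, bond B=15.5594.
  t=3,j=2: stock 23.4824 → up 26.3003 (V=0.0000), down 18.3162 (V=0.0000). Price 0.0000; hedge Δ=0.0000, bond B=0.0000.
  t=3,j=3: stock 33.7183 → up 37.7645 (V=0.0000), down 26.3003 (V=0.0000). Price 0.0000; hedge Δ=0.0000, bond B=0.0000.
  t=2,j=0: stock 14.6016 → up 16.3538 (V=0.6946), down 11.3892 (V=5.2556). Price 1.2760; hedge Δ=-0.9187, bond B=14.6907.
  t=2,j=1: stock 20.9664 → up 23.4824 (V=0.0000), down 16.3538 (V=0.6946). Price 0.0955; hedge Δ=-0.0974, bond B=2.1385.
  t=2,j=2: stock 30.1056 → up 33.7183 (V=0.0000), down 23.4824 (V=0.0000). Price 0.0000; hedge Δ=0.0000, bond B=0.0000.
  t=1,j=0: stock 18.7200 → up 20.9664 (V=0.0955), down 14.6016 (V=1.2760). Price 0.2515; hedge Δ=-0.1855, bond B=3.7237.
  t=1,j=1: stock 26.8800 → up 30.1056 (V=0.0000), down 20.9664 (V=0.0955). Price 0.0131; hedge Δ=-0.0104, bond B=0.2939.
  t=0,j=0: stock 24.0000 → up 26.8800 (V=0.0131), down 18.7200 (V=0.2515). Price 0.0450; hedge Δ=-0.0292, bond B=0.7461.
Check: Δ(0,0)·S0 + B(0,0) = 0.0450 = V0.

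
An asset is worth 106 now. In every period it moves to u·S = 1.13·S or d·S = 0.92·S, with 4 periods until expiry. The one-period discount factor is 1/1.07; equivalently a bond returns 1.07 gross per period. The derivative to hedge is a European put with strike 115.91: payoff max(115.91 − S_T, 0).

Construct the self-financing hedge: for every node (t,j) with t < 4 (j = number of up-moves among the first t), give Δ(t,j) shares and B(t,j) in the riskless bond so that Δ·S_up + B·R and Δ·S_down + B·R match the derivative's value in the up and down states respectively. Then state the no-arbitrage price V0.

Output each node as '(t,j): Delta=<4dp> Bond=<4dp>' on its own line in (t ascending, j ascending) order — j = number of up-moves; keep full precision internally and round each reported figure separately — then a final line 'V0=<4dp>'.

Under the risk-neutral measure, an up-move has probability p* = (R−d)/(u−d) = 0.7143 and values discount at R = 1.07.
Payoff layer (t=4): V(4,0)=39.9723, V(4,1)=22.6388, V(4,2)=1.3486, V(4,3)=0.0000, V(4,4)=0.0000
(3,0): S=82.5409. Δ = (V_up−V_dn)/(S_up−S_dn) = (22.6388−39.9723)/(93.2712−75.9377) = -1.0000. V = [p*·22.6388 + (1−p*)·39.9723]/1.07 = 25.7862. B = V − Δ·S = 108.3271.
(3,1): S=101.3818. Δ = (V_up−V_dn)/(S_up−S_dn) = (1.3486−22.6388)/(114.5614−93.2712) = -1.0000. V = [p*·1.3486 + (1−p*)·22.6388]/1.07 = 6.9453. B = V − Δ·S = 108.3271.
(3,2): S=124.5233. Δ = (V_up−V_dn)/(S_up−S_dn) = (0.0000−1.3486)/(140.7113−114.5614) = -0.0516. V = [p*·0.0000 + (1−p*)·1.3486]/1.07 = 0.3601. B = V − Δ·S = 6.7819.
(3,3): S=152.9471. Δ = (V_up−V_dn)/(S_up−S_dn) = (0.0000−0.0000)/(172.8302−140.7113) = 0.0000. V = [p*·0.0000 + (1−p*)·0.0000]/1.07 = 0.0000. B = V − Δ·S = 0.0000.
(2,0): S=89.7184. Δ = (V_up−V_dn)/(S_up−S_dn) = (6.9453−25.7862)/(101.3818−82.5409) = -1.0000. V = [p*·6.9453 + (1−p*)·25.7862]/1.07 = 11.5219. B = V − Δ·S = 101.2403.
(2,1): S=110.1976. Δ = (V_up−V_dn)/(S_up−S_dn) = (0.3601−6.9453)/(124.5233−101.3818) = -0.2846. V = [p*·0.3601 + (1−p*)·6.9453]/1.07 = 2.0949. B = V − Δ·S = 33.4531.
(2,2): S=135.3514. Δ = (V_up−V_dn)/(S_up−S_dn) = (0.0000−0.3601)/(152.9471−124.5233) = -0.0127. V = [p*·0.0000 + (1−p*)·0.3601]/1.07 = 0.0962. B = V − Δ·S = 1.8109.
(1,0): S=97.5200. Δ = (V_up−V_dn)/(S_up−S_dn) = (2.0949−11.5219)/(110.1976−89.7184) = -0.4603. V = [p*·2.0949 + (1−p*)·11.5219]/1.07 = 4.4751. B = V − Δ·S = 49.3653.
(1,1): S=119.7800. Δ = (V_up−V_dn)/(S_up−S_dn) = (0.0962−2.0949)/(135.3514−110.1976) = -0.0795. V = [p*·0.0962 + (1−p*)·2.0949]/1.07 = 0.6236. B = V − Δ·S = 10.1416.
(0,0): S=106.0000. Δ = (V_up−V_dn)/(S_up−S_dn) = (0.6236−4.4751)/(119.7800−97.5200) = -0.1730. V = [p*·0.6236 + (1−p*)·4.4751]/1.07 = 1.6112. B = V − Δ·S = 19.9518.
Each (Δ,B) replicates both successor values, so the strategy is self-financing and V0 is arbitrage-free.

(0,0): Delta=-0.1730 Bond=19.9518
(1,0): Delta=-0.4603 Bond=49.3653
(1,1): Delta=-0.0795 Bond=10.1416
(2,0): Delta=-1.0000 Bond=101.2403
(2,1): Delta=-0.2846 Bond=33.4531
(2,2): Delta=-0.0127 Bond=1.8109
(3,0): Delta=-1.0000 Bond=108.3271
(3,1): Delta=-1.0000 Bond=108.3271
(3,2): Delta=-0.0516 Bond=6.7819
(3,3): Delta=0.0000 Bond=0.0000
V0=1.6112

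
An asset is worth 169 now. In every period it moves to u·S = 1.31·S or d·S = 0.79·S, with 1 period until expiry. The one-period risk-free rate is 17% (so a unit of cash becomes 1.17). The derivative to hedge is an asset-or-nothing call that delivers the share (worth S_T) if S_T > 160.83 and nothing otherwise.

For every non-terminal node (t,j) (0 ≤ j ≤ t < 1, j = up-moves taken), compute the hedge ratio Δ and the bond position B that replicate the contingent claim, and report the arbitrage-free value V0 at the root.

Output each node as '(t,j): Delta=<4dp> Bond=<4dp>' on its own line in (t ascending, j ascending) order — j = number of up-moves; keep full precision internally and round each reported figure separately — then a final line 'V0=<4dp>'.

No-arbitrage ⇒ martingale measure with p* = (R−d)/(u−d) = 0.7308.
Payoff layer (t=1): V(1,0)=0.0000, V(1,1)=221.3900
Node (0,0) S=169.0000: V=(p*·221.3900+(1−p*)·0.0000)/1.17=138.2778; Δ=(221.3900−0.0000)/(221.3900−133.5100)=2.5192; B=V−Δ·S=-287.4722
The time-0 hedge costs 138.2778, which is the no-arbitrage price.

(0,0): Delta=2.5192 Bond=-287.4722
V0=138.2778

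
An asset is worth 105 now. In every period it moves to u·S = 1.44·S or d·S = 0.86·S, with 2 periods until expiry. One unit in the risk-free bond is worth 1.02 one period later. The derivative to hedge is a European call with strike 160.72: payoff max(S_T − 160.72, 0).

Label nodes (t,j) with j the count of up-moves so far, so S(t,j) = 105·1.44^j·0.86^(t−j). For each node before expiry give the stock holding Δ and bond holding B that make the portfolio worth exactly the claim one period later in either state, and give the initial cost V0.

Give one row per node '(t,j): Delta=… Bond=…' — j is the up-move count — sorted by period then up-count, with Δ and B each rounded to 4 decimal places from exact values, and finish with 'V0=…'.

Under the risk-neutral measure, an up-move has probability p* = (R−d)/(u−d) = 0.2759 and values discount at R = 1.02.
Payoff layer (t=2): V(2,0)=0.0000, V(2,1)=0.0000, V(2,2)=57.0080
Node (1,0) S=90.3000: V=(p*·0.0000+(1−p*)·0.0000)/1.02=0.0000; Δ=(0.0000−0.0000)/(130.0320−77.6580)=0.0000; B=V−Δ·S=0.0000
Node (1,1) S=151.2000: V=(p*·57.0080+(1−p*)·0.0000)/1.02=15.4180; Δ=(57.0080−0.0000)/(217.7280−130.0320)=0.6501; B=V−Δ·S=-82.8717
Node (0,0) S=105.0000: V=(p*·15.4180+(1−p*)·0.0000)/1.02=4.1698; Δ=(15.4180−0.0000)/(151.2000−90.3000)=0.2532; B=V−Δ·S=-22.4129
Self-financing check: at every node Δ·S+B equals the discounted successor values.

(0,0): Delta=0.2532 Bond=-22.4129
(1,0): Delta=0.0000 Bond=0.0000
(1,1): Delta=0.6501 Bond=-82.8717
V0=4.1698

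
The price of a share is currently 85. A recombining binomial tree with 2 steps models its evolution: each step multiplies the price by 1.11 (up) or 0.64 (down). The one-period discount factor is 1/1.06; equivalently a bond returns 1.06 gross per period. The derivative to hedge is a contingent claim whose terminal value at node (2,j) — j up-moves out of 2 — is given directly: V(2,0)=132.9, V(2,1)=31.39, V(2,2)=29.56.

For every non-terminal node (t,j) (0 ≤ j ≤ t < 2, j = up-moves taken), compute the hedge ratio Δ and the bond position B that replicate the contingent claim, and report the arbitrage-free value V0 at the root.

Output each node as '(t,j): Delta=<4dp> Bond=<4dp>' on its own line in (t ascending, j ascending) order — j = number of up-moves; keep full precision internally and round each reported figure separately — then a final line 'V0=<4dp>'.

(0,0): Delta=-0.2936 Bond=52.6172
(1,0): Delta=-3.9702 Bond=255.7796
(1,1): Delta=-0.0413 Bond=31.9641
V0=27.6588

The replicating-portfolio and risk-neutral prices coincide; use p* = (1.06−0.64)/(1.11−0.64) = 0.8936 for the latter.
Terminal values V(2,·): V(2,0)=132.9000, V(2,1)=31.3900, V(2,2)=29.5600
Node (1,0) S=54.4000: V=(p*·31.3900+(1−p*)·132.9000)/1.06=39.8009; Δ=(31.3900−132.9000)/(60.3840−34.8160)=-3.9702; B=V−Δ·S=255.7796
Node (1,1) S=94.3500: V=(p*·29.5600+(1−p*)·31.3900)/1.06=28.0705; Δ=(29.5600−31.3900)/(104.7285−60.3840)=-0.0413; B=V−Δ·S=31.9641
Node (0,0) S=85.0000: V=(p*·28.0705+(1−p*)·39.8009)/1.06=27.6588; Δ=(28.0705−39.8009)/(94.3500−54.4000)=-0.2936; B=V−Δ·S=52.6172
Root portfolio cost Δ·85+B reproduces V0=27.6588.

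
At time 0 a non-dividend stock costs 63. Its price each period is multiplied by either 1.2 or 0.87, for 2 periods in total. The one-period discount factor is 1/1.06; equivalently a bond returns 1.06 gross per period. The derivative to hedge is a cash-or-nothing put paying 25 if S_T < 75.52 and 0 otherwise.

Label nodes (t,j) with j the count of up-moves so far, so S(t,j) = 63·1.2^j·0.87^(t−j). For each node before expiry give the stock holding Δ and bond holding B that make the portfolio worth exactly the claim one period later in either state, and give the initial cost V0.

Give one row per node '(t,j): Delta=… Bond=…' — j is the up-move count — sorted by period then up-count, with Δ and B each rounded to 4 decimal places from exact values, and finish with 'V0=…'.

(0,0): Delta=-0.6532 Bond=56.0232
(1,0): Delta=0.0000 Bond=23.5849
(1,1): Delta=-1.0021 Bond=85.7633
V0=14.8741

No-arbitrage ⇒ martingale measure with p* = (R−d)/(u−d) = 0.5758.
Payoff layer (t=2): V(2,0)=25.0000, V(2,1)=25.0000, V(2,2)=0.0000
Node (1,0) S=54.8100: V=(p*·25.0000+(1−p*)·25.0000)/1.06=23.5849; Δ=(25.0000−25.0000)/(65.7720−47.6847)=0.0000; B=V−Δ·S=23.5849
Node (1,1) S=75.6000: V=(p*·0.0000+(1−p*)·25.0000)/1.06=10.0057; Δ=(0.0000−25.0000)/(90.7200−65.7720)=-1.0021; B=V−Δ·S=85.7633
Node (0,0) S=63.0000: V=(p*·10.0057+(1−p*)·23.5849)/1.06=14.8741; Δ=(10.0057−23.5849)/(75.6000−54.8100)=-0.6532; B=V−Δ·S=56.0232
Each (Δ,B) replicates both successor values, so the strategy is self-financing and V0 is arbitrage-free.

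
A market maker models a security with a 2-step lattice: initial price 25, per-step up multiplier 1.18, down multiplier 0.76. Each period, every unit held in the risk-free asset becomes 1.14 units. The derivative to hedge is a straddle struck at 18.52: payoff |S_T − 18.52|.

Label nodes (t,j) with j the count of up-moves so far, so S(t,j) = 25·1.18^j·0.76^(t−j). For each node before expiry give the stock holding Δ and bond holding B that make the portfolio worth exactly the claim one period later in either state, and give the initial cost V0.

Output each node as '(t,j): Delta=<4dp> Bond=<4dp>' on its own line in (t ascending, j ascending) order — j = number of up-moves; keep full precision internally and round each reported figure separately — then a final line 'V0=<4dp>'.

(0,0): Delta=0.9351 Bond=-12.5705
(1,0): Delta=-0.0226 Bond=3.8647
(1,1): Delta=1.0000 Bond=-16.2456
V0=10.8064

Under the risk-neutral measure, an up-move has probability p* = (R−d)/(u−d) = 0.9048 and values discount at R = 1.14.
At expiry t=2: V(2,0)=4.0800, V(2,1)=3.9000, V(2,2)=16.2900
  t=1,j=0: stock 19.0000 → up 22.4200 (V=3.9000), down 14.4400 (V=4.0800). Price 3.4361; hedge Δ=-0.0226, bond B=3.8647.
  t=1,j=1: stock 29.5000 → up 34.8100 (V=16.2900), down 22.4200 (V=3.9000). Price 13.2544; hedge Δ=1.0000, bond B=-16.2456.
  t=0,j=0: stock 25.0000 → up 29.5000 (V=13.2544), down 19.0000 (V=3.4361). Price 10.8064; hedge Δ=0.9351, bond B=-12.5705.
Root portfolio cost Δ·25+B reproduces V0=10.8064.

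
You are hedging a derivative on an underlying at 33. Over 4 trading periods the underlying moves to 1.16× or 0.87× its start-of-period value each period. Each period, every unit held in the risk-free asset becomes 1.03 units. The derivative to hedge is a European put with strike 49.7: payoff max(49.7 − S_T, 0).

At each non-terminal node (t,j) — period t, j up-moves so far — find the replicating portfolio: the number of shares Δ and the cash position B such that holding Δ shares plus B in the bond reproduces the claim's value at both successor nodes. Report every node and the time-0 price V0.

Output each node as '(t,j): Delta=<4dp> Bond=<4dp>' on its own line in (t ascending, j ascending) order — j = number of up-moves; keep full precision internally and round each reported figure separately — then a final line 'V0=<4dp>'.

(0,0): Delta=-0.8386 Bond=39.6584
(1,0): Delta=-1.0000 Bond=45.4825
(1,1): Delta=-0.7402 Bond=37.0828
(2,0): Delta=-1.0000 Bond=46.8470
(2,1): Delta=-1.0000 Bond=46.8470
(2,2): Delta=-0.5819 Bond=31.1657
(3,0): Delta=-1.0000 Bond=48.2524
(3,1): Delta=-1.0000 Bond=48.2524
(3,2): Delta=-1.0000 Bond=48.2524
(3,3): Delta=-0.3271 Bond=18.9774
V0=11.9853

The replicating-portfolio and risk-neutral prices coincide; use p* = (1.03−0.87)/(1.16−0.87) = 0.5517 for the latter.
Terminal values V(4,·): V(4,0)=30.7944, V(4,1)=24.4925, V(4,2)=16.0900, V(4,3)=4.8867, V(4,4)=0.0000
  t=3,j=0: stock 21.7306 → up 25.2075 (V=24.4925), down 18.9056 (V=30.7944). Price 26.5218; hedge Δ=-1.0000, bond B=48.2524.
  t=3,j=1: stock 28.9741 → up 33.6100 (V=16.0900), down 25.2075 (V=24.4925). Price 19.2783; hedge Δ=-1.0000, bond B=48.2524.
  t=3,j=2: stock 38.6322 → up 44.8133 (V=4.8867), down 33.6100 (V=16.0900). Price 9.6203; hedge Δ=-1.0000, bond B=48.2524.
  t=3,j=3: stock 51.5096 → up 59.7511 (V=0.0000), down 44.8133 (V=4.8867). Price 2.1268; hedge Δ=-0.3271, bond B=18.9774.
  t=2,j=0: stock 24.9777 → up 28.9741 (V=19.2783), down 21.7306 (V=26.5218). Price 21.8693; hedge Δ=-1.0000, bond B=46.8470.
  t=2,j=1: stock 33.3036 → up 38.6322 (V=9.6203), down 28.9741 (V=19.2783). Price 13.5434; hedge Δ=-1.0000, bond B=46.8470.
  t=2,j=2: stock 44.4048 → up 51.5096 (V=2.1268), down 38.6322 (V=9.6203). Price 5.3261; hedge Δ=-0.5819, bond B=31.1657.
  t=1,j=0: stock 28.7100 → up 33.3036 (V=13.5434), down 24.9777 (V=21.8693). Price 16.7725; hedge Δ=-1.0000, bond B=45.4825.
  t=1,j=1: stock 38.2800 → up 44.4048 (V=5.3261), down 33.3036 (V=13.5434). Price 8.7473; hedge Δ=-0.7402, bond B=37.0828.
  t=0,j=0: stock 33.0000 → up 38.2800 (V=8.7473), down 28.7100 (V=16.7725). Price 11.9853; hedge Δ=-0.8386, bond B=39.6584.
Each (Δ,B) replicates both successor values, so the strategy is self-financing and V0 is arbitrage-free.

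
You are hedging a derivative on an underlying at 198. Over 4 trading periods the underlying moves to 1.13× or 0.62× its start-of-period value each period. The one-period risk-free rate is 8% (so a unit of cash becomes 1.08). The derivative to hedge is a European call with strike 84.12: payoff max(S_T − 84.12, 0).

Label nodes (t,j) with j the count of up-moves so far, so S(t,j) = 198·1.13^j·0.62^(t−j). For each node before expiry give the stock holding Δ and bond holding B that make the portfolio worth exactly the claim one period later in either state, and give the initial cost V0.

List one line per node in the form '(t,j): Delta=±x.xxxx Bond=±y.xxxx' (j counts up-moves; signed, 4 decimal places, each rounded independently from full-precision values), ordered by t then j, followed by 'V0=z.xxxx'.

The replicating-portfolio and risk-neutral prices coincide; use p* = (1.08−0.62)/(1.13−0.62) = 0.9020 for the latter.
Terminal values V(4,·): V(4,0)=0.0000, V(4,1)=0.0000, V(4,2)=13.0664, V(4,3)=93.0100, V(4,4)=238.7138
(3,0): S=47.1889. Δ = (V_up−V_dn)/(S_up−S_dn) = (0.0000−0.0000)/(53.3235−29.2571) = 0.0000. V = [p*·0.0000 + (1−p*)·0.0000]/1.08 = 0.0000. B = V − Δ·S = 0.0000.
(3,1): S=86.0057. Δ = (V_up−V_dn)/(S_up−S_dn) = (13.0664−0.0000)/(97.1864−53.3235) = 0.2979. V = [p*·13.0664 + (1−p*)·0.0000]/1.08 = 10.9124. B = V − Δ·S = -14.7080.
(3,2): S=156.7522. Δ = (V_up−V_dn)/(S_up−S_dn) = (93.0100−13.0664)/(177.1300−97.1864) = 1.0000. V = [p*·93.0100 + (1−p*)·13.0664]/1.08 = 78.8634. B = V − Δ·S = -77.8889.
(3,3): S=285.6936. Δ = (V_up−V_dn)/(S_up−S_dn) = (238.7138−93.0100)/(322.8338−177.1300) = 1.0000. V = [p*·238.7138 + (1−p*)·93.0100]/1.08 = 207.8047. B = V − Δ·S = -77.8889.
(2,0): S=76.1112. Δ = (V_up−V_dn)/(S_up−S_dn) = (10.9124−0.0000)/(86.0057−47.1889) = 0.2811. V = [p*·10.9124 + (1−p*)·0.0000]/1.08 = 9.1135. B = V − Δ·S = -12.2834.
(2,1): S=138.7188. Δ = (V_up−V_dn)/(S_up−S_dn) = (78.8634−10.9124)/(156.7522−86.0057) = 0.9605. V = [p*·78.8634 + (1−p*)·10.9124]/1.08 = 66.8532. B = V − Δ·S = -66.3840.
(2,2): S=252.8262. Δ = (V_up−V_dn)/(S_up−S_dn) = (207.8047−78.8634)/(285.6936−156.7522) = 1.0000. V = [p*·207.8047 + (1−p*)·78.8634]/1.08 = 180.7069. B = V − Δ·S = -72.1193.
(1,0): S=122.7600. Δ = (V_up−V_dn)/(S_up−S_dn) = (66.8532−9.1135)/(138.7188−76.1112) = 0.9222. V = [p*·66.8532 + (1−p*)·9.1135]/1.08 = 56.6597. B = V − Δ·S = -56.5555.
(1,1): S=223.7400. Δ = (V_up−V_dn)/(S_up−S_dn) = (180.7069−66.8532)/(252.8262−138.7188) = 0.9978. V = [p*·180.7069 + (1−p*)·66.8532]/1.08 = 156.9859. B = V − Δ·S = -66.2565.
(0,0): S=198.0000. Δ = (V_up−V_dn)/(S_up−S_dn) = (156.9859−56.6597)/(223.7400−122.7600) = 0.9935. V = [p*·156.9859 + (1−p*)·56.6597]/1.08 = 136.2500. B = V − Δ·S = -60.4680.
Each (Δ,B) replicates both successor values, so the strategy is self-financing and V0 is arbitrage-free.

(0,0): Delta=0.9935 Bond=-60.4680
(1,0): Delta=0.9222 Bond=-56.5555
(1,1): Delta=0.9978 Bond=-66.2565
(2,0): Delta=0.2811 Bond=-12.2834
(2,1): Delta=0.9605 Bond=-66.3840
(2,2): Delta=1.0000 Bond=-72.1193
(3,0): Delta=0.0000 Bond=0.0000
(3,1): Delta=0.2979 Bond=-14.7080
(3,2): Delta=1.0000 Bond=-77.8889
(3,3): Delta=1.0000 Bond=-77.8889
V0=136.2500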